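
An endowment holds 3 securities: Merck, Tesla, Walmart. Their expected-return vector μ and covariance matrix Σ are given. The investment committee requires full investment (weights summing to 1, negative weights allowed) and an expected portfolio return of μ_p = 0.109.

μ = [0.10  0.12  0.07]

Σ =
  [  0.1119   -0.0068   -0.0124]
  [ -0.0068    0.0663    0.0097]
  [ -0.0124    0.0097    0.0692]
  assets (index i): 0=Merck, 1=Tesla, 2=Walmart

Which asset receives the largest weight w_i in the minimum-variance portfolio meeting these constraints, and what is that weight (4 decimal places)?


Tesla (0.6050)

g=Σ⁻¹μ = [1.1084  1.7832  0.9602]
h=Σ⁻¹𝟙 = [11.4035  14.1291  14.5137]
a=μᵀg=0.392036  b=𝟙ᵀg=3.851802  c=𝟙ᵀh=40.046323  D=ac−b²=0.863236
λ₁=(c·0.109−b)/D = (40.046323·0.109−3.851802)/0.863236 = 0.594562
λ₂=(a−b·0.109)/D = (0.392036−3.851802·0.109)/0.863236 = -0.032216
w* = 0.594562·g + -0.032216·h:
  w_0 = 0.594562·1.1084 + -0.032216·11.4035 = 0.2916  (Merck)
  w_1 = 0.594562·1.7832 + -0.032216·14.1291 = 0.6050  (Tesla)
  w_2 = 0.594562·0.9602 + -0.032216·14.5137 = 0.1033  (Walmart)
Σw_i=1.0000  μᵀw=0.1090
σ²=wᵀΣw=λ₁·μ_p+λ₂ = 0.594562·0.109 + -0.032216 = 0.032591 ≈ 0.0326


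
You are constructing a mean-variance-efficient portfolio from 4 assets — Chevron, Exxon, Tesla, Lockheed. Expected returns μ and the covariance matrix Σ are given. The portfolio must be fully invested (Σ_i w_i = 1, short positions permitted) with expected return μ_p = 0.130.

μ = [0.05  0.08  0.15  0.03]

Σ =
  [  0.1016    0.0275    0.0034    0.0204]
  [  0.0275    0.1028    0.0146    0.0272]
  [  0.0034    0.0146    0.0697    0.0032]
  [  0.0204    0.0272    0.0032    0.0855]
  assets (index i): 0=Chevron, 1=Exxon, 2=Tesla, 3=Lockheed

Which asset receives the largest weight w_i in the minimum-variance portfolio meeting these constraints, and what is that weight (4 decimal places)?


Tesla (0.7597)

u=Σ⁻¹μ = [0.3034  0.3845  2.0531  0.0793]
v=Σ⁻¹𝟙 = [6.6739  3.9039  12.8191  8.3818]
a=μᵀu=0.356274  b=𝟙ᵀu=2.820325  c=𝟙ᵀv=31.778713  D=ac−b²=3.367692
λ₁=(c·0.130−b)/D = (31.778713·0.130−2.820325)/3.367692 = 0.389260
λ₂=(a−b·0.130)/D = (0.356274−2.820325·0.130)/3.367692 = -0.003079
w* = 0.389260·u + -0.003079·v:
  w_0 = 0.389260·0.3034 + -0.003079·6.6739 = 0.0976  (Chevron)
  w_1 = 0.389260·0.3845 + -0.003079·3.9039 = 0.1376  (Exxon)
  w_2 = 0.389260·2.0531 + -0.003079·12.8191 = 0.7597  (Tesla)
  w_3 = 0.389260·0.0793 + -0.003079·8.3818 = 0.0051  (Lockheed)
Σw_i=1.0000  μᵀw=0.1300
σ²=wᵀΣw=λ₁·μ_p+λ₂ = 0.389260·0.130 + -0.003079 = 0.047525 ≈ 0.0475


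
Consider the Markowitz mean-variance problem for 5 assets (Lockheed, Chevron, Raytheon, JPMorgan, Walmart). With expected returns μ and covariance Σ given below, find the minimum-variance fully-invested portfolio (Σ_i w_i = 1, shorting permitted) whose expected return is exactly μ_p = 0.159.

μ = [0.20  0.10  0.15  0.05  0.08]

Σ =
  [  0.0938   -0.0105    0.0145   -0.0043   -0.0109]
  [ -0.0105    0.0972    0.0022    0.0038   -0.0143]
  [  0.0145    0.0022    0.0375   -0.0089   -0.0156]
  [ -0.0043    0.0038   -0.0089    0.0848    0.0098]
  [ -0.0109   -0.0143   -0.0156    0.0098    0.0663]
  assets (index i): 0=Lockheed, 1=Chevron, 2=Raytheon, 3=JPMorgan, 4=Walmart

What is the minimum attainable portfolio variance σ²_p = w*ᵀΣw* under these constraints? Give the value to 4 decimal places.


u=Σ⁻¹μ = [1.9682  1.5219  4.4984  0.7694  2.8032]
v=Σ⁻¹𝟙 = [10.3321  13.9916  35.7678  12.3943  26.3833]
a=μᵀu=1.483319  b=𝟙ᵀu=11.561126  c=𝟙ᵀv=98.869066  D=ac−b²=12.994732
λ₁=(c·0.159−b)/D = (98.869066·0.159−11.561126)/12.994732 = 0.320057
λ₂=(a−b·0.159)/D = (1.483319−11.561126·0.159)/12.994732 = -0.027311
w* = 0.320057·u + -0.027311·v:
  w_0 = 0.320057·1.9682 + -0.027311·10.3321 = 0.3478  (Lockheed)
  w_1 = 0.320057·1.5219 + -0.027311·13.9916 = 0.1050  (Chevron)
  w_2 = 0.320057·4.4984 + -0.027311·35.7678 = 0.4629  (Raytheon)
  w_3 = 0.320057·0.7694 + -0.027311·12.3943 = -0.0923  (JPMorgan)
  w_4 = 0.320057·2.8032 + -0.027311·26.3833 = 0.1766  (Walmart)
Σw_i=1.0000  μᵀw=0.1590
σ²=wᵀΣw=λ₁·μ_p+λ₂ = 0.320057·0.159 + -0.027311 = 0.023578 ≈ 0.0236

0.0236


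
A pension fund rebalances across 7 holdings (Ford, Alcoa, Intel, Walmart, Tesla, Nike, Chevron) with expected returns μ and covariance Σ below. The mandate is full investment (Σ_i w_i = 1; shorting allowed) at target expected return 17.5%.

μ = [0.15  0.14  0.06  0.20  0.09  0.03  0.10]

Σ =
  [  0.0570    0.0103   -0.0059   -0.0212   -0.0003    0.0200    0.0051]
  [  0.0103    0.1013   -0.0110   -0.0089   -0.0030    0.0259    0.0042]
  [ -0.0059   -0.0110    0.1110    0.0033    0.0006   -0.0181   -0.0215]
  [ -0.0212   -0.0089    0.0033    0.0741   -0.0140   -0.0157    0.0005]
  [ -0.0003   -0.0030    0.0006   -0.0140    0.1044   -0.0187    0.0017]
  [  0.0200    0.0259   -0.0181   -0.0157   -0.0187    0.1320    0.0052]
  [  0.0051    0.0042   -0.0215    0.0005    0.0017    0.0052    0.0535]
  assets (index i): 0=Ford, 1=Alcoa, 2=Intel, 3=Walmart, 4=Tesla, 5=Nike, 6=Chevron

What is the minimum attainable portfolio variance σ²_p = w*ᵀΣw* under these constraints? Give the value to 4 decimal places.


0.0183

x=Σ⁻¹μ = [3.8586  1.4123  1.1147  4.2240  1.4744  0.1612  1.7364]
y=Σ⁻¹𝟙 = [21.8299  8.8224  15.6802  24.5412  14.3393  8.8230  20.6768]
a=μᵀx=1.999363  b=𝟙ᵀx=13.981586  c=𝟙ᵀy=114.712852  D=ac−b²=33.867856
λ₁=(c·0.175−b)/D = (114.712852·0.175−13.981586)/33.867856 = 0.179910
λ₂=(a−b·0.175)/D = (1.999363−13.981586·0.175)/33.867856 = -0.013211
w* = 0.179910·x + -0.013211·y:
  w_0 = 0.179910·3.8586 + -0.013211·21.8299 = 0.4058  (Ford)
  w_1 = 0.179910·1.4123 + -0.013211·8.8224 = 0.1375  (Alcoa)
  w_2 = 0.179910·1.1147 + -0.013211·15.6802 = -0.0066  (Intel)
  w_3 = 0.179910·4.2240 + -0.013211·24.5412 = 0.4357  (Walmart)
  w_4 = 0.179910·1.4744 + -0.013211·14.3393 = 0.0758  (Tesla)
  w_5 = 0.179910·0.1612 + -0.013211·8.8230 = -0.0875  (Nike)
  w_6 = 0.179910·1.7364 + -0.013211·20.6768 = 0.0392  (Chevron)
Σw_i=1.0000  μᵀw=0.1750
σ²=wᵀΣw=λ₁·μ_p+λ₂ = 0.179910·0.175 + -0.013211 = 0.018274 ≈ 0.0183


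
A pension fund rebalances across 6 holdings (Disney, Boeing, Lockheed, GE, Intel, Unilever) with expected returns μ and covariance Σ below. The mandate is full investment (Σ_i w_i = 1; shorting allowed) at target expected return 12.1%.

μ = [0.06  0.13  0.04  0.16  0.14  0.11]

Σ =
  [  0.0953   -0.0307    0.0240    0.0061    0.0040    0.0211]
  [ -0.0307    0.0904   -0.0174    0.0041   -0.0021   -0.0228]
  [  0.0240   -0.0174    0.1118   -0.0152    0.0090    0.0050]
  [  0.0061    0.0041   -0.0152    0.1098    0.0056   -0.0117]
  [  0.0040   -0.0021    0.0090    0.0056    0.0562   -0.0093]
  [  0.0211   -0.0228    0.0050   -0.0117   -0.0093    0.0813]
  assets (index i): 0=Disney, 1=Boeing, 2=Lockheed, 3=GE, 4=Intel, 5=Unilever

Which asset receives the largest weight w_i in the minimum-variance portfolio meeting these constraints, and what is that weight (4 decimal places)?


Intel (0.2530)

x=Σ⁻¹μ = [0.5118  2.2954  0.4894  1.5247  2.7010  2.3622]
y=Σ⁻¹𝟙 = [9.2605  20.6700  9.2263  10.1472  18.5134  18.7041]
a=μᵀx=1.230642  b=𝟙ᵀx=9.884660  c=𝟙ᵀy=86.521506  D=ac−b²=8.770541
λ₁=(c·0.121−b)/D = (86.521506·0.121−9.884660)/8.770541 = 0.066637
λ₂=(a−b·0.121)/D = (1.230642−9.884660·0.121)/8.770541 = 0.003945
w* = 0.066637·x + 0.003945·y:
  w_0 = 0.066637·0.5118 + 0.003945·9.2605 = 0.0706  (Disney)
  w_1 = 0.066637·2.2954 + 0.003945·20.6700 = 0.2345  (Boeing)
  w_2 = 0.066637·0.4894 + 0.003945·9.2263 = 0.0690  (Lockheed)
  w_3 = 0.066637·1.5247 + 0.003945·10.1472 = 0.1416  (GE)
  w_4 = 0.066637·2.7010 + 0.003945·18.5134 = 0.2530  (Intel)
  w_5 = 0.066637·2.3622 + 0.003945·18.7041 = 0.2312  (Unilever)
Σw_i=1.0000  μᵀw=0.1210
σ²=wᵀΣw=λ₁·μ_p+λ₂ = 0.066637·0.121 + 0.003945 = 0.012008 ≈ 0.0120


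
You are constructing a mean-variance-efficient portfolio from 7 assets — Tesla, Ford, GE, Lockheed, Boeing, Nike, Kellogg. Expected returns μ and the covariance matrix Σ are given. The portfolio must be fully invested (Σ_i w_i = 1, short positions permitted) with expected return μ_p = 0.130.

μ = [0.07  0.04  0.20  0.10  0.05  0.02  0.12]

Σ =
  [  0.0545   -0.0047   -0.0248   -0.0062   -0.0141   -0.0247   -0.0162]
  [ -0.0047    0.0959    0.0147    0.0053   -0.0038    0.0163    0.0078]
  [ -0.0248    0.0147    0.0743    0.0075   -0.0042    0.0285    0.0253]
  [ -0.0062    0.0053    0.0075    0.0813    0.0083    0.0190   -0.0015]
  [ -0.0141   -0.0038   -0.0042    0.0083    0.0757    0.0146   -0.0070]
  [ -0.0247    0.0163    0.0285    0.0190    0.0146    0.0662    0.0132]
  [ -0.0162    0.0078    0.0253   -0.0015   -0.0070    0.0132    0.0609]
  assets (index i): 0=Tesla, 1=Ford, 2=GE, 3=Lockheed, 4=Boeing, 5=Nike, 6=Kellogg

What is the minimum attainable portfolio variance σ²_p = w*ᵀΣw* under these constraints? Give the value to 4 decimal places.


x=Σ⁻¹μ = [3.6266  0.0654  3.6239  1.2673  1.7788  -1.0529  1.8852]
y=Σ⁻¹𝟙 = [44.0610  6.8601  15.4566  9.2760  21.2943  11.6580  20.9904]
a=μᵀx=1.402098  b=𝟙ᵀx=11.194317  c=𝟙ᵀy=129.596404  D=ac−b²=56.394138
λ₁=(c·0.130−b)/D = (129.596404·0.130−11.194317)/56.394138 = 0.100245
λ₂=(a−b·0.130)/D = (1.402098−11.194317·0.130)/56.394138 = -0.000943
w* = 0.100245·x + -0.000943·y:
  w_0 = 0.100245·3.6266 + -0.000943·44.0610 = 0.3220  (Tesla)
  w_1 = 0.100245·0.0654 + -0.000943·6.8601 = 0.0001  (Ford)
  w_2 = 0.100245·3.6239 + -0.000943·15.4566 = 0.3487  (GE)
  w_3 = 0.100245·1.2673 + -0.000943·9.2760 = 0.1183  (Lockheed)
  w_4 = 0.100245·1.7788 + -0.000943·21.2943 = 0.1582  (Boeing)
  w_5 = 0.100245·-1.0529 + -0.000943·11.6580 = -0.1165  (Nike)
  w_6 = 0.100245·1.8852 + -0.000943·20.9904 = 0.1692  (Kellogg)
Σw_i=1.0000  μᵀw=0.1300
σ²=wᵀΣw=λ₁·μ_p+λ₂ = 0.100245·0.130 + -0.000943 = 0.012089 ≈ 0.0121

0.0121


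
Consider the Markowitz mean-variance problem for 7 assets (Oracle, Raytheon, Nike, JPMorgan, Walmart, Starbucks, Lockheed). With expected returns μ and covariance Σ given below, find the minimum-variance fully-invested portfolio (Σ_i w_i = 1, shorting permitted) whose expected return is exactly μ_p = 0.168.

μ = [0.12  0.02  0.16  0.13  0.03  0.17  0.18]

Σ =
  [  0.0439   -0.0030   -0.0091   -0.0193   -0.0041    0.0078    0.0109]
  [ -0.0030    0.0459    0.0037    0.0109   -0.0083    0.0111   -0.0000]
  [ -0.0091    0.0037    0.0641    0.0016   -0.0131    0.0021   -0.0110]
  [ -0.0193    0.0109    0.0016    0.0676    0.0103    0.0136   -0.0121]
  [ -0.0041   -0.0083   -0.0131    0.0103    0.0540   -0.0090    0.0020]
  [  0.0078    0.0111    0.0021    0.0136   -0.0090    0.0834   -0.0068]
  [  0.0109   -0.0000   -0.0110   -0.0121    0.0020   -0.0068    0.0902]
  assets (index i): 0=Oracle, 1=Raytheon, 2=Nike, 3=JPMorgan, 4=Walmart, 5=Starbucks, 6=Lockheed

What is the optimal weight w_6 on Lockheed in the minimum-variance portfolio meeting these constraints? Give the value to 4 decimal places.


u=Σ⁻¹μ = [4.0319  -0.4368  3.6467  3.0067  1.2607  1.4723  2.4394]
v=Σ⁻¹𝟙 = [36.0124  21.3982  26.7007  17.6086  28.2544  6.2743  12.1995]
a=μᵀu=2.176627  b=𝟙ᵀu=15.420867  c=𝟙ᵀv=148.448173  D=ac−b²=85.313110
λ₁=(c·0.168−b)/D = (148.448173·0.168−15.420867)/85.313110 = 0.111570
λ₂=(a−b·0.168)/D = (2.176627−15.420867·0.168)/85.313110 = -0.004854
w* = 0.111570·u + -0.004854·v:
  w_0 = 0.111570·4.0319 + -0.004854·36.0124 = 0.2750  (Oracle)
  w_1 = 0.111570·-0.4368 + -0.004854·21.3982 = -0.1526  (Raytheon)
  w_2 = 0.111570·3.6467 + -0.004854·26.7007 = 0.2773  (Nike)
  w_3 = 0.111570·3.0067 + -0.004854·17.6086 = 0.2500  (JPMorgan)
  w_4 = 0.111570·1.2607 + -0.004854·28.2544 = 0.0035  (Walmart)
  w_5 = 0.111570·1.4723 + -0.004854·6.2743 = 0.1338  (Starbucks)
  w_6 = 0.111570·2.4394 + -0.004854·12.1995 = 0.2130  (Lockheed)
Σw_i=1.0000  μᵀw=0.1680
σ²=wᵀΣw=λ₁·μ_p+λ₂ = 0.111570·0.168 + -0.004854 = 0.013890 ≈ 0.0139

0.2130


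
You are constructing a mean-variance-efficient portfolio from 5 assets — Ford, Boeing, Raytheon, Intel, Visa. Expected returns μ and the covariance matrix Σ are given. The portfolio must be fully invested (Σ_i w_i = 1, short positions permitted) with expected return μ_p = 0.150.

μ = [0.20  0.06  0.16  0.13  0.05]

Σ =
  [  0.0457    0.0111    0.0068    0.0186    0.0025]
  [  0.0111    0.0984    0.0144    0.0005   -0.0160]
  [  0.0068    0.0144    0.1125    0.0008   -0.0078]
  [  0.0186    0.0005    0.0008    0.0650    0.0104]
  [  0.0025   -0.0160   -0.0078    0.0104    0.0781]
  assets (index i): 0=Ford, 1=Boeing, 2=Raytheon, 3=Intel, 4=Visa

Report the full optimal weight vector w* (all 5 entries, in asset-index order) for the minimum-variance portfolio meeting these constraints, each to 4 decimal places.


x=Σ⁻¹μ = [3.8175  0.0870  1.2128  0.8040  0.5499]
y=Σ⁻¹𝟙 = [13.9634  9.6759  7.7069  8.9938  13.9115]
a=μᵀx=1.094771  b=𝟙ᵀx=6.471110  c=𝟙ᵀy=54.251534  D=ac−b²=17.517713
λ₁=(c·0.150−b)/D = (54.251534·0.150−6.471110)/17.517713 = 0.095139
λ₂=(a−b·0.150)/D = (1.094771−6.471110·0.150)/17.517713 = 0.007084
w* = 0.095139·x + 0.007084·y:
  w_0 = 0.095139·3.8175 + 0.007084·13.9634 = 0.4621  (Ford)
  w_1 = 0.095139·0.0870 + 0.007084·9.6759 = 0.0768  (Boeing)
  w_2 = 0.095139·1.2128 + 0.007084·7.7069 = 0.1700  (Raytheon)
  w_3 = 0.095139·0.8040 + 0.007084·8.9938 = 0.1402  (Intel)
  w_4 = 0.095139·0.5499 + 0.007084·13.9115 = 0.1509  (Visa)
Σw_i=1.0000  μᵀw=0.1500
σ²=wᵀΣw=λ₁·μ_p+λ₂ = 0.095139·0.150 + 0.007084 = 0.021355 ≈ 0.0214

0.4621  0.0768  0.1700  0.1402  0.1509


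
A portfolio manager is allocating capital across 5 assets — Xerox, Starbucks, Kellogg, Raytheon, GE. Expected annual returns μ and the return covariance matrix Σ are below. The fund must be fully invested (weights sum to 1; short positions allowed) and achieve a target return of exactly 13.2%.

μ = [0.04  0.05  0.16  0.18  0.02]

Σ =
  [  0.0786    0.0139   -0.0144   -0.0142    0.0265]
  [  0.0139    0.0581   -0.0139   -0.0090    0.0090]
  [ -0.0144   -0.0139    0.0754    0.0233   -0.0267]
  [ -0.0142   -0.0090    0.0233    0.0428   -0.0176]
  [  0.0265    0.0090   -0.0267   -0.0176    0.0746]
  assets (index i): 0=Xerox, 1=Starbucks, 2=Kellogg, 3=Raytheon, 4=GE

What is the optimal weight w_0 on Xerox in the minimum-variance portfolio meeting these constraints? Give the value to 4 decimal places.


x=Σ⁻¹μ = [0.8747  1.5288  1.6935  4.4865  1.4376]
y=Σ⁻¹𝟙 = [10.8834  20.2051  16.8649  30.3938  20.3079]
a=μᵀx=1.218709  b=𝟙ᵀx=10.021032  c=𝟙ᵀy=98.655208  D=ac−b²=19.810919
λ₁=(c·0.132−b)/D = (98.655208·0.132−10.021032)/19.810919 = 0.151505
λ₂=(a−b·0.132)/D = (1.218709−10.021032·0.132)/19.810919 = -0.005253
w* = 0.151505·x + -0.005253·y:
  w_0 = 0.151505·0.8747 + -0.005253·10.8834 = 0.0753  (Xerox)
  w_1 = 0.151505·1.5288 + -0.005253·20.2051 = 0.1255  (Starbucks)
  w_2 = 0.151505·1.6935 + -0.005253·16.8649 = 0.1680  (Kellogg)
  w_3 = 0.151505·4.4865 + -0.005253·30.3938 = 0.5201  (Raytheon)
  w_4 = 0.151505·1.4376 + -0.005253·20.3079 = 0.1111  (GE)
Σw_i=1.0000  μᵀw=0.1320
σ²=wᵀΣw=λ₁·μ_p+λ₂ = 0.151505·0.132 + -0.005253 = 0.014746 ≈ 0.0147

0.0753


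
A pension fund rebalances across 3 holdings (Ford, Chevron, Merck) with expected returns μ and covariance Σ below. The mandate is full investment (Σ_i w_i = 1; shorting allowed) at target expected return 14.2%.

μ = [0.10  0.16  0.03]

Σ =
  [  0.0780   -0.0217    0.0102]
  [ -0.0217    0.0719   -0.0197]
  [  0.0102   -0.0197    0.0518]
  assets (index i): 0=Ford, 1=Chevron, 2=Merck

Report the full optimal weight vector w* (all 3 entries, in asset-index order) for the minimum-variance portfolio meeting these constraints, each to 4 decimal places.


0.3915  0.6507  -0.0422

x=Σ⁻¹μ = [1.9915  3.2123  1.4087]
y=Σ⁻¹𝟙 = [16.6759  26.0447  25.9264]
a=μᵀx=0.755387  b=𝟙ᵀx=6.612544  c=𝟙ᵀy=68.647063  D=ac−b²=8.129383
λ₁=(c·0.142−b)/D = (68.647063·0.142−6.612544)/8.129383 = 0.385680
λ₂=(a−b·0.142)/D = (0.755387−6.612544·0.142)/8.129383 = -0.022584
w* = 0.385680·x + -0.022584·y:
  w_0 = 0.385680·1.9915 + -0.022584·16.6759 = 0.3915  (Ford)
  w_1 = 0.385680·3.2123 + -0.022584·26.0447 = 0.6507  (Chevron)
  w_2 = 0.385680·1.4087 + -0.022584·25.9264 = -0.0422  (Merck)
Σw_i=1.0000  μᵀw=0.1420
σ²=wᵀΣw=λ₁·μ_p+λ₂ = 0.385680·0.142 + -0.022584 = 0.032183 ≈ 0.0322


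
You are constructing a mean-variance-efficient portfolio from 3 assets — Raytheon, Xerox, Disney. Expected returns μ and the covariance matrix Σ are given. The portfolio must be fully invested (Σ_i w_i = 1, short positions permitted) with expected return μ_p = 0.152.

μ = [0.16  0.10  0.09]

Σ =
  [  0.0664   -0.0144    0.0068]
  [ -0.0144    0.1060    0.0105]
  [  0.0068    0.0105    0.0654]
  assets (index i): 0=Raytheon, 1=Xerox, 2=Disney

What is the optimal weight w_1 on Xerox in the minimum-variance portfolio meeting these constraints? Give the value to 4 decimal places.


g=Σ⁻¹μ = [2.5768  1.2028  0.9151]
h=Σ⁻¹𝟙 = [16.1012  10.4385  11.9405]
a=μᵀg=0.614924  b=𝟙ᵀg=4.694685  c=𝟙ᵀh=38.480187  D=ac−b²=1.622303
λ₁=(c·0.152−b)/D = (38.480187·0.152−4.694685)/1.622303 = 0.711521
λ₂=(a−b·0.152)/D = (0.614924−4.694685·0.152)/1.622303 = -0.060820
w* = 0.711521·g + -0.060820·h:
  w_0 = 0.711521·2.5768 + -0.060820·16.1012 = 0.8542  (Raytheon)
  w_1 = 0.711521·1.2028 + -0.060820·10.4385 = 0.2209  (Xerox)
  w_2 = 0.711521·0.9151 + -0.060820·11.9405 = -0.0751  (Disney)
Σw_i=1.0000  μᵀw=0.1520
σ²=wᵀΣw=λ₁·μ_p+λ₂ = 0.711521·0.152 + -0.060820 = 0.047331 ≈ 0.0473

0.2209


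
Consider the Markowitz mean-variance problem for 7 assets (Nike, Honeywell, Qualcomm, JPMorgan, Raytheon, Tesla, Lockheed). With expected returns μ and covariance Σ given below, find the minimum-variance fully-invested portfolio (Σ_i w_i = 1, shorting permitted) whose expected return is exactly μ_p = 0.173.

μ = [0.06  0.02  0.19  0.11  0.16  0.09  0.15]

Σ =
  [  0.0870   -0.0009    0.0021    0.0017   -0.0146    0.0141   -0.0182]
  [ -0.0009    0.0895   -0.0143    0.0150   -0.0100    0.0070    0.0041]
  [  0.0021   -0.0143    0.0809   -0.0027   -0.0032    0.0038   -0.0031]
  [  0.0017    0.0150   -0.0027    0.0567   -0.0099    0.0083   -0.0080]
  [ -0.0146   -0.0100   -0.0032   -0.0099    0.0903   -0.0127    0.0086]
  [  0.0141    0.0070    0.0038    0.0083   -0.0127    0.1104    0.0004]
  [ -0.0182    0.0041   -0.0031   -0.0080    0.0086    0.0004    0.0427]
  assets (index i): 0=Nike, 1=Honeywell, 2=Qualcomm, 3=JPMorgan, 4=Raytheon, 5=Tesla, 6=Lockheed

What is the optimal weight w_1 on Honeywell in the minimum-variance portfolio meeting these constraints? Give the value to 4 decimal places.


x=Σ⁻¹μ = [1.8042  0.1694  2.6652  2.9129  2.1299  0.4918  4.5713]
y=Σ⁻¹𝟙 = [19.4167  10.1390  16.0009  21.7301  15.9409  5.4661  32.6927]
a=μᵀx=2.009193  b=𝟙ᵀx=14.744675  c=𝟙ᵀy=121.386539  D=ac−b²=26.483548
λ₁=(c·0.173−b)/D = (121.386539·0.173−14.744675)/26.483548 = 0.236192
λ₂=(a−b·0.173)/D = (2.009193−14.744675·0.173)/26.483548 = -0.020452
w* = 0.236192·x + -0.020452·y:
  w_0 = 0.236192·1.8042 + -0.020452·19.4167 = 0.0290  (Nike)
  w_1 = 0.236192·0.1694 + -0.020452·10.1390 = -0.1674  (Honeywell)
  w_2 = 0.236192·2.6652 + -0.020452·16.0009 = 0.3023  (Qualcomm)
  w_3 = 0.236192·2.9129 + -0.020452·21.7301 = 0.2436  (JPMorgan)
  w_4 = 0.236192·2.1299 + -0.020452·15.9409 = 0.1771  (Raytheon)
  w_5 = 0.236192·0.4918 + -0.020452·5.4661 = 0.0044  (Tesla)
  w_6 = 0.236192·4.5713 + -0.020452·32.6927 = 0.4111  (Lockheed)
Σw_i=1.0000  μᵀw=0.1730
σ²=wᵀΣw=λ₁·μ_p+λ₂ = 0.236192·0.173 + -0.020452 = 0.020409 ≈ 0.0204

-0.1674


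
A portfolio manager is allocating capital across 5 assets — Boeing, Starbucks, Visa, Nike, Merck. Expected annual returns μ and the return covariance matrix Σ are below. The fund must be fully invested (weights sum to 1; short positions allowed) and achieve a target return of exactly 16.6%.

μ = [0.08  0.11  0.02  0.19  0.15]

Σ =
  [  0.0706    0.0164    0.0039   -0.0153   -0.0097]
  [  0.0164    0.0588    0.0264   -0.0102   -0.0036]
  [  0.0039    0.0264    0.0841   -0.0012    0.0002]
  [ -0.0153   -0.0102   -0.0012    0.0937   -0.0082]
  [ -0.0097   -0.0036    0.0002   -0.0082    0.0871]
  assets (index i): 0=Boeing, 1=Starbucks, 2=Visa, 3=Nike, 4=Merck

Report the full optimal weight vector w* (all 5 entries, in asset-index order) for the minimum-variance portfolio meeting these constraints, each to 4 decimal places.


0.1452  0.3394  -0.1843  0.3945  0.3052

x=Σ⁻¹μ = [1.5276  2.2852  -0.5170  2.7157  2.2436]
y=Σ⁻¹𝟙 = [16.3778  12.9233  7.2689  16.1896  15.3466]
a=μᵀx=1.215766  b=𝟙ᵀx=8.255167  c=𝟙ᵀy=68.106079  D=ac−b²=14.653242
λ₁=(c·0.166−b)/D = (68.106079·0.166−8.255167)/14.653242 = 0.208175
λ₂=(a−b·0.166)/D = (1.215766−8.255167·0.166)/14.653242 = -0.010550
w* = 0.208175·x + -0.010550·y:
  w_0 = 0.208175·1.5276 + -0.010550·16.3778 = 0.1452  (Boeing)
  w_1 = 0.208175·2.2852 + -0.010550·12.9233 = 0.3394  (Starbucks)
  w_2 = 0.208175·-0.5170 + -0.010550·7.2689 = -0.1843  (Visa)
  w_3 = 0.208175·2.7157 + -0.010550·16.1896 = 0.3945  (Nike)
  w_4 = 0.208175·2.2436 + -0.010550·15.3466 = 0.3052  (Merck)
Σw_i=1.0000  μᵀw=0.1660
σ²=wᵀΣw=λ₁·μ_p+λ₂ = 0.208175·0.166 + -0.010550 = 0.024007 ≈ 0.0240


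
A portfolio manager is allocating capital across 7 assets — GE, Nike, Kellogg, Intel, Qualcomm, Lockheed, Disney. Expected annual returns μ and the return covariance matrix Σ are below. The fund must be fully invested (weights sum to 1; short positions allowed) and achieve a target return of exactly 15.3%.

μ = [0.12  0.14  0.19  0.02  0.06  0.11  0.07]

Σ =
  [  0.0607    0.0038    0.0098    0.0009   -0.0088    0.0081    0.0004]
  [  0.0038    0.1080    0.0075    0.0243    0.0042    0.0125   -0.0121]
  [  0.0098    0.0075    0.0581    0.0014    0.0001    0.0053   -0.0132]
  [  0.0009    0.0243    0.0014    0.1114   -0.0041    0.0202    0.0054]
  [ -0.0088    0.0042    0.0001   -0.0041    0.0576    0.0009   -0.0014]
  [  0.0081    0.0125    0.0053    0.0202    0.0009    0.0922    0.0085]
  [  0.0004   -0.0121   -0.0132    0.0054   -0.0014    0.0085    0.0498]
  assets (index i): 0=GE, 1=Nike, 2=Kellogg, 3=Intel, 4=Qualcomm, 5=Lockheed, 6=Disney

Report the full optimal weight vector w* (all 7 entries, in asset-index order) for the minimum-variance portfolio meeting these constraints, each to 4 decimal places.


g=Σ⁻¹μ = [1.4387  1.2653  3.4099  -0.3267  1.1947  0.5207  2.5855]
h=Σ⁻¹𝟙 = [15.0762  7.8743  19.1360  5.7293  20.0496  3.4790  26.2932]
a=μᵀg=1.301089  b=𝟙ᵀg=10.088164  c=𝟙ᵀh=97.637587  D=ac−b²=25.264117
λ₁=(c·0.153−b)/D = (97.637587·0.153−10.088164)/25.264117 = 0.191987
λ₂=(a−b·0.153)/D = (1.301089−10.088164·0.153)/25.264117 = -0.009595
w* = 0.191987·g + -0.009595·h:
  w_0 = 0.191987·1.4387 + -0.009595·15.0762 = 0.1316  (GE)
  w_1 = 0.191987·1.2653 + -0.009595·7.8743 = 0.1674  (Nike)
  w_2 = 0.191987·3.4099 + -0.009595·19.1360 = 0.4711  (Kellogg)
  w_3 = 0.191987·-0.3267 + -0.009595·5.7293 = -0.1177  (Intel)
  w_4 = 0.191987·1.1947 + -0.009595·20.0496 = 0.0370  (Qualcomm)
  w_5 = 0.191987·0.5207 + -0.009595·3.4790 = 0.0666  (Lockheed)
  w_6 = 0.191987·2.5855 + -0.009595·26.2932 = 0.2441  (Disney)
Σw_i=1.0000  μᵀw=0.1530
σ²=wᵀΣw=λ₁·μ_p+λ₂ = 0.191987·0.153 + -0.009595 = 0.019779 ≈ 0.0198

0.1316  0.1674  0.4711  -0.1177  0.0370  0.0666  0.2441


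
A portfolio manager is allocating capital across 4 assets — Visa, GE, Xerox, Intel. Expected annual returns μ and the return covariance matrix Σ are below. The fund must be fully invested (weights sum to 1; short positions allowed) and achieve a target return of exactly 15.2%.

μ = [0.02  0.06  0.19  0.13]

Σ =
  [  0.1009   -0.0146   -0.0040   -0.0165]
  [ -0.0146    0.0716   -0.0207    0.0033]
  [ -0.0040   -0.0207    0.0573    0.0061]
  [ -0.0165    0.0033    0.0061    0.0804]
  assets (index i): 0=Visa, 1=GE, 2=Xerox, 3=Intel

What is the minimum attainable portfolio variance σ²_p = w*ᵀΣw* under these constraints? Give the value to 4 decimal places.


0.0234

p=Σ⁻¹μ = [0.8921  2.1083  3.9896  1.4108]
q=Σ⁻¹𝟙 = [16.5573  24.2679  26.0050  12.8667]
a=μᵀp=1.085769  b=𝟙ᵀp=8.400841  c=𝟙ᵀq=79.696877  D=ac−b²=15.958237
λ₁=(c·0.152−b)/D = (79.696877·0.152−8.400841)/15.958237 = 0.232675
λ₂=(a−b·0.152)/D = (1.085769−8.400841·0.152)/15.958237 = -0.011979
w* = 0.232675·p + -0.011979·q:
  w_0 = 0.232675·0.8921 + -0.011979·16.5573 = 0.0092  (Visa)
  w_1 = 0.232675·2.1083 + -0.011979·24.2679 = 0.1999  (GE)
  w_2 = 0.232675·3.9896 + -0.011979·26.0050 = 0.6168  (Xerox)
  w_3 = 0.232675·1.4108 + -0.011979·12.8667 = 0.1741  (Intel)
Σw_i=1.0000  μᵀw=0.1520
σ²=wᵀΣw=λ₁·μ_p+λ₂ = 0.232675·0.152 + -0.011979 = 0.023388 ≈ 0.0234


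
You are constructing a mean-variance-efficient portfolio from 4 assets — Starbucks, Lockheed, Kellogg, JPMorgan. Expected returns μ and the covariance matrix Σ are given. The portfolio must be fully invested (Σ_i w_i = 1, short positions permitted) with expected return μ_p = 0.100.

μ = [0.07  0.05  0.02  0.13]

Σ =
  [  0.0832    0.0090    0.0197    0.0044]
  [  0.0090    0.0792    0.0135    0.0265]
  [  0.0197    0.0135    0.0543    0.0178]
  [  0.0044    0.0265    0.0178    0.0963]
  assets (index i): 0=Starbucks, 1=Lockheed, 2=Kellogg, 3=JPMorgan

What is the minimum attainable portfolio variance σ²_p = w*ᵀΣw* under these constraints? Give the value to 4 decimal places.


0.0445

x=Σ⁻¹μ = [0.8530  0.1558  -0.4211  1.3459]
y=Σ⁻¹𝟙 = [8.1118  7.8063  11.6606  5.7101]
a=μᵀx=0.234051  b=𝟙ᵀx=1.933668  c=𝟙ᵀy=33.288843  D=ac−b²=4.052222
λ₁=(c·0.100−b)/D = (33.288843·0.100−1.933668)/4.052222 = 0.344309
λ₂=(a−b·0.100)/D = (0.234051−1.933668·0.100)/4.052222 = 0.010040
w* = 0.344309·x + 0.010040·y:
  w_0 = 0.344309·0.8530 + 0.010040·8.1118 = 0.3751  (Starbucks)
  w_1 = 0.344309·0.1558 + 0.010040·7.8063 = 0.1320  (Lockheed)
  w_2 = 0.344309·-0.4211 + 0.010040·11.6606 = -0.0279  (Kellogg)
  w_3 = 0.344309·1.3459 + 0.010040·5.7101 = 0.5207  (JPMorgan)
Σw_i=1.0000  μᵀw=0.1000
σ²=wᵀΣw=λ₁·μ_p+λ₂ = 0.344309·0.100 + 0.010040 = 0.044471 ≈ 0.0445


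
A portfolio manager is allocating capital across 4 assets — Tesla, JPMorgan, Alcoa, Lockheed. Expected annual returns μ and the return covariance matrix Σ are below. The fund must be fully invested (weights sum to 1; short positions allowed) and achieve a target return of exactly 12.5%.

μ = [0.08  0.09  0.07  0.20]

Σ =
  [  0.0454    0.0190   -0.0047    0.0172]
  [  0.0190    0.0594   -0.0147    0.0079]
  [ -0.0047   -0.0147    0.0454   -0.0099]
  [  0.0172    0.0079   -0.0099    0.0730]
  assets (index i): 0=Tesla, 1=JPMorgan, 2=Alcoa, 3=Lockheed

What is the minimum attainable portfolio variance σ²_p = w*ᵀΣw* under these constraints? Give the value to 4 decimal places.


x=Σ⁻¹μ = [0.2311  1.7414  2.7556  2.8705]
y=Σ⁻¹𝟙 = [12.4090  19.1331  32.3612  13.0930]
a=μᵀx=0.942208  b=𝟙ᵀx=7.598584  c=𝟙ᵀy=76.996308  D=ac−b²=14.808056
λ₁=(c·0.125−b)/D = (76.996308·0.125−7.598584)/14.808056 = 0.136814
λ₂=(a−b·0.125)/D = (0.942208−7.598584·0.125)/14.808056 = -0.000514
w* = 0.136814·x + -0.000514·y:
  w_0 = 0.136814·0.2311 + -0.000514·12.4090 = 0.0252  (Tesla)
  w_1 = 0.136814·1.7414 + -0.000514·19.1331 = 0.2284  (JPMorgan)
  w_2 = 0.136814·2.7556 + -0.000514·32.3612 = 0.3604  (Alcoa)
  w_3 = 0.136814·2.8705 + -0.000514·13.0930 = 0.3860  (Lockheed)
Σw_i=1.0000  μᵀw=0.1250
σ²=wᵀΣw=λ₁·μ_p+λ₂ = 0.136814·0.125 + -0.000514 = 0.016588 ≈ 0.0166

0.0166


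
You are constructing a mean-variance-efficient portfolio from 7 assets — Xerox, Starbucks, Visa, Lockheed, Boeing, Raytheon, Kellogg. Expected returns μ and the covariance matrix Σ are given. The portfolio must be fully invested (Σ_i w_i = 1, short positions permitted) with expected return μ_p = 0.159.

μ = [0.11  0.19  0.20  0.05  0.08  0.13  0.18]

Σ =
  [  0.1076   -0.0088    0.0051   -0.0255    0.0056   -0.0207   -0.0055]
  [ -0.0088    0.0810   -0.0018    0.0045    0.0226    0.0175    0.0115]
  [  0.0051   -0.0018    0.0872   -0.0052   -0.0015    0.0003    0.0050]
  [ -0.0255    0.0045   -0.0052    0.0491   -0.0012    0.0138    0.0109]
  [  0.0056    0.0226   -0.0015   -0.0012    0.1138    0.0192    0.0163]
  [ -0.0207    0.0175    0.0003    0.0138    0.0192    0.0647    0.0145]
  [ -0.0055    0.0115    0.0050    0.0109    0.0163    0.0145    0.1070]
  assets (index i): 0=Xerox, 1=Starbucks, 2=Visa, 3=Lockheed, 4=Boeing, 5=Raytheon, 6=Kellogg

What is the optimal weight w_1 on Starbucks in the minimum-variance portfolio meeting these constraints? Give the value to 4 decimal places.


0.2346

g=Σ⁻¹μ = [1.7510  2.0722  2.2378  1.2919  -0.1703  1.5196  1.1334]
h=Σ⁻¹𝟙 = [17.7588  9.0041  11.9837  26.1816  4.1468  10.9468  3.9487]
a=μᵀg=1.486421  b=𝟙ᵀg=9.835648  c=𝟙ᵀh=83.970419  D=ac−b²=28.075396
λ₁=(c·0.159−b)/D = (83.970419·0.159−9.835648)/28.075396 = 0.125222
λ₂=(a−b·0.159)/D = (1.486421−9.835648·0.159)/28.075396 = -0.002759
w* = 0.125222·g + -0.002759·h:
  w_0 = 0.125222·1.7510 + -0.002759·17.7588 = 0.1703  (Xerox)
  w_1 = 0.125222·2.0722 + -0.002759·9.0041 = 0.2346  (Starbucks)
  w_2 = 0.125222·2.2378 + -0.002759·11.9837 = 0.2472  (Visa)
  w_3 = 0.125222·1.2919 + -0.002759·26.1816 = 0.0896  (Lockheed)
  w_4 = 0.125222·-0.1703 + -0.002759·4.1468 = -0.0328  (Boeing)
  w_5 = 0.125222·1.5196 + -0.002759·10.9468 = 0.1601  (Raytheon)
  w_6 = 0.125222·1.1334 + -0.002759·3.9487 = 0.1310  (Kellogg)
Σw_i=1.0000  μᵀw=0.1590
σ²=wᵀΣw=λ₁·μ_p+λ₂ = 0.125222·0.159 + -0.002759 = 0.017152 ≈ 0.0172


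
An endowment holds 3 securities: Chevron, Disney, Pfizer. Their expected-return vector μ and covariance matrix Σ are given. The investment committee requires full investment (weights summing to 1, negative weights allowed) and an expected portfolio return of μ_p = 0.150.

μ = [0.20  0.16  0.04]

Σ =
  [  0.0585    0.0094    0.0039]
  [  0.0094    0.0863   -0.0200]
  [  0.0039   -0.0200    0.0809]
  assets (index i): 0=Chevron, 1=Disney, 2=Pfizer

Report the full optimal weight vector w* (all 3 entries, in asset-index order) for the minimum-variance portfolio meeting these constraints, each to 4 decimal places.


u=Σ⁻¹μ = [3.0957  1.6939  0.7640]
v=Σ⁻¹𝟙 = [13.9127  13.5581  15.0421]
a=μᵀu=0.920714  b=𝟙ᵀu=5.553505  c=𝟙ᵀv=42.512784  D=ac−b²=8.300712
λ₁=(c·0.150−b)/D = (42.512784·0.150−5.553505)/8.300712 = 0.099198
λ₂=(a−b·0.150)/D = (0.920714−5.553505·0.150)/8.300712 = 0.010564
w* = 0.099198·u + 0.010564·v:
  w_0 = 0.099198·3.0957 + 0.010564·13.9127 = 0.4541  (Chevron)
  w_1 = 0.099198·1.6939 + 0.010564·13.5581 = 0.3113  (Disney)
  w_2 = 0.099198·0.7640 + 0.010564·15.0421 = 0.2347  (Pfizer)
Σw_i=1.0000  μᵀw=0.1500
σ²=wᵀΣw=λ₁·μ_p+λ₂ = 0.099198·0.150 + 0.010564 = 0.025444 ≈ 0.0254

0.4541  0.3113  0.2347


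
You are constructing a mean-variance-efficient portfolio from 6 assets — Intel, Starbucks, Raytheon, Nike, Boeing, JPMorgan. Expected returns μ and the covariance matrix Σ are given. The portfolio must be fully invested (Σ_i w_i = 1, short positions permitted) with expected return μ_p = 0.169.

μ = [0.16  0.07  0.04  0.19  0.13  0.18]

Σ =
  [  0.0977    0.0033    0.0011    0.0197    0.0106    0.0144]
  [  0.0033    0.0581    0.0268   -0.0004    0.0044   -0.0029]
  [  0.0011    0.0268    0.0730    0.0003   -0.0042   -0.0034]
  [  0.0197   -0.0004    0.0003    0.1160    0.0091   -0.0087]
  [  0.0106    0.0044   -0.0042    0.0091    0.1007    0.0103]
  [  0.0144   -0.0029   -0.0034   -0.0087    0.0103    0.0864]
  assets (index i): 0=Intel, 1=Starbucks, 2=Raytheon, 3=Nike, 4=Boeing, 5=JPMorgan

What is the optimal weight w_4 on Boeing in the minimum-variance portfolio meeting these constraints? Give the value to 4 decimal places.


g=Σ⁻¹μ = [0.8905  1.0797  0.2734  1.5795  0.8096  2.0445]
h=Σ⁻¹𝟙 = [5.6294  12.3462  10.0000  7.9589  7.3332  11.3710]
a=μᵀg=1.002356  b=𝟙ᵀg=6.677229  c=𝟙ᵀh=54.638771  D=ac−b²=10.182100
λ₁=(c·0.169−b)/D = (54.638771·0.169−6.677229)/10.182100 = 0.251100
λ₂=(a−b·0.169)/D = (1.002356−6.677229·0.169)/10.182100 = -0.012384
w* = 0.251100·g + -0.012384·h:
  w_0 = 0.251100·0.8905 + -0.012384·5.6294 = 0.1539  (Intel)
  w_1 = 0.251100·1.0797 + -0.012384·12.3462 = 0.1182  (Starbucks)
  w_2 = 0.251100·0.2734 + -0.012384·10.0000 = -0.0552  (Raytheon)
  w_3 = 0.251100·1.5795 + -0.012384·7.9589 = 0.2981  (Nike)
  w_4 = 0.251100·0.8096 + -0.012384·7.3332 = 0.1125  (Boeing)
  w_5 = 0.251100·2.0445 + -0.012384·11.3710 = 0.3725  (JPMorgan)
Σw_i=1.0000  μᵀw=0.1690
σ²=wᵀΣw=λ₁·μ_p+λ₂ = 0.251100·0.169 + -0.012384 = 0.030052 ≈ 0.0301

0.1125


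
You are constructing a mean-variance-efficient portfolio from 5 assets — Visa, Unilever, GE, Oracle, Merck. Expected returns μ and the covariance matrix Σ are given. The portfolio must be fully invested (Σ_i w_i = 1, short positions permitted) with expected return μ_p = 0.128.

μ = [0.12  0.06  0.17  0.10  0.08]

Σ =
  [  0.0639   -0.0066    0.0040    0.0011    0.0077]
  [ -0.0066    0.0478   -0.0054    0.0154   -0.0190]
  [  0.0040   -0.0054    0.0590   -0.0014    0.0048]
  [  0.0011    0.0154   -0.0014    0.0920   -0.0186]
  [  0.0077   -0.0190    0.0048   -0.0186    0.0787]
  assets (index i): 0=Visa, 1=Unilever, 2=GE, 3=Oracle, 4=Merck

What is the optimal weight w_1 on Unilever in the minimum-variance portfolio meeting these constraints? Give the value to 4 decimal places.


0.1270

g=Σ⁻¹μ = [1.7207  2.0387  2.8612  1.0548  1.4151]
h=Σ⁻¹𝟙 = [15.0789  29.5572  17.2684  9.9818  19.6728]
a=μᵀg=1.033900  b=𝟙ᵀg=9.090542  c=𝟙ᵀh=91.559182  D=ac−b²=12.025077
λ₁=(c·0.128−b)/D = (91.559182·0.128−9.090542)/12.025077 = 0.218629
λ₂=(a−b·0.128)/D = (1.033900−9.090542·0.128)/12.025077 = -0.010785
w* = 0.218629·g + -0.010785·h:
  w_0 = 0.218629·1.7207 + -0.010785·15.0789 = 0.2136  (Visa)
  w_1 = 0.218629·2.0387 + -0.010785·29.5572 = 0.1270  (Unilever)
  w_2 = 0.218629·2.8612 + -0.010785·17.2684 = 0.4393  (GE)
  w_3 = 0.218629·1.0548 + -0.010785·9.9818 = 0.1229  (Oracle)
  w_4 = 0.218629·1.4151 + -0.010785·19.6728 = 0.0972  (Merck)
Σw_i=1.0000  μᵀw=0.1280
σ²=wᵀΣw=λ₁·μ_p+λ₂ = 0.218629·0.128 + -0.010785 = 0.017200 ≈ 0.0172


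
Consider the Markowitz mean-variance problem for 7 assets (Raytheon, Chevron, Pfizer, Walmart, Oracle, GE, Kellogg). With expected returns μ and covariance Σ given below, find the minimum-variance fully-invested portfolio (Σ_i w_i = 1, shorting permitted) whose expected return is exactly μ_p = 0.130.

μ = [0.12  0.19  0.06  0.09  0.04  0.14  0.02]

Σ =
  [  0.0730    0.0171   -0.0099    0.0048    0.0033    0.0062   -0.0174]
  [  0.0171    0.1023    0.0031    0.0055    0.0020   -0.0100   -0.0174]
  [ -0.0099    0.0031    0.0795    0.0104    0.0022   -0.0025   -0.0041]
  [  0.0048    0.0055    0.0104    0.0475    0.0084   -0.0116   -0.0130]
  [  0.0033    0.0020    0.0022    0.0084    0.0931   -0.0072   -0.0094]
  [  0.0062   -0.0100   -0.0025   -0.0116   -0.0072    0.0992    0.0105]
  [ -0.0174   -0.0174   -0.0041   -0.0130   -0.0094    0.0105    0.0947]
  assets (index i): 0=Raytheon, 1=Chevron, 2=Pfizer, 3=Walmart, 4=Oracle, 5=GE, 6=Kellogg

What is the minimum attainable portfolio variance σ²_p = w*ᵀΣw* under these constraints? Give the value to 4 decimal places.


p=Σ⁻¹μ = [1.2303  1.8402  0.6636  2.0156  0.3744  1.7011  0.9293]
q=Σ⁻¹𝟙 = [14.4758  9.8773  12.1662  21.8221  10.5228  11.8582  18.2863]
a=μᵀp=0.990214  b=𝟙ᵀp=8.754522  c=𝟙ᵀq=99.008666  D=ac−b²=21.398126
λ₁=(c·0.130−b)/D = (99.008666·0.130−8.754522)/21.398126 = 0.192382
λ₂=(a−b·0.130)/D = (0.990214−8.754522·0.130)/21.398126 = -0.006911
w* = 0.192382·p + -0.006911·q:
  w_0 = 0.192382·1.2303 + -0.006911·14.4758 = 0.1367  (Raytheon)
  w_1 = 0.192382·1.8402 + -0.006911·9.8773 = 0.2858  (Chevron)
  w_2 = 0.192382·0.6636 + -0.006911·12.1662 = 0.0436  (Pfizer)
  w_3 = 0.192382·2.0156 + -0.006911·21.8221 = 0.2370  (Walmart)
  w_4 = 0.192382·0.3744 + -0.006911·10.5228 = -0.0007  (Oracle)
  w_5 = 0.192382·1.7011 + -0.006911·11.8582 = 0.2453  (GE)
  w_6 = 0.192382·0.9293 + -0.006911·18.2863 = 0.0524  (Kellogg)
Σw_i=1.0000  μᵀw=0.1300
σ²=wᵀΣw=λ₁·μ_p+λ₂ = 0.192382·0.130 + -0.006911 = 0.018099 ≈ 0.0181

0.0181


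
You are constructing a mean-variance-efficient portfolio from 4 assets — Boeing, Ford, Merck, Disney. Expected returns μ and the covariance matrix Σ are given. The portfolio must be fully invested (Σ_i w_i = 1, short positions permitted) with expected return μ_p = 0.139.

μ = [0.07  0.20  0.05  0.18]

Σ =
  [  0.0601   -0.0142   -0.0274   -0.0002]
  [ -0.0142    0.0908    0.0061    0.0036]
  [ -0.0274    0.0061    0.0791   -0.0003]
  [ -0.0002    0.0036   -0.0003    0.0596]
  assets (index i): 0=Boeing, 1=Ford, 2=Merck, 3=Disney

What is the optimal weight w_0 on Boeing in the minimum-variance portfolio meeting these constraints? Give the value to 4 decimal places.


g=Σ⁻¹μ = [2.3074  2.3642  1.2600  2.8914]
h=Σ⁻¹𝟙 = [29.9433  13.5750  22.0289  16.1699]
a=μᵀg=1.217816  b=𝟙ᵀg=8.823056  c=𝟙ᵀh=81.717120  D=ac−b²=21.670068
λ₁=(c·0.139−b)/D = (81.717120·0.139−8.823056)/21.670068 = 0.117010
λ₂=(a−b·0.139)/D = (1.217816−8.823056·0.139)/21.670068 = -0.000396
w* = 0.117010·g + -0.000396·h:
  w_0 = 0.117010·2.3074 + -0.000396·29.9433 = 0.2581  (Boeing)
  w_1 = 0.117010·2.3642 + -0.000396·13.5750 = 0.2713  (Ford)
  w_2 = 0.117010·1.2600 + -0.000396·22.0289 = 0.1387  (Merck)
  w_3 = 0.117010·2.8914 + -0.000396·16.1699 = 0.3319  (Disney)
Σw_i=1.0000  μᵀw=0.1390
σ²=wᵀΣw=λ₁·μ_p+λ₂ = 0.117010·0.139 + -0.000396 = 0.015868 ≈ 0.0159

0.2581


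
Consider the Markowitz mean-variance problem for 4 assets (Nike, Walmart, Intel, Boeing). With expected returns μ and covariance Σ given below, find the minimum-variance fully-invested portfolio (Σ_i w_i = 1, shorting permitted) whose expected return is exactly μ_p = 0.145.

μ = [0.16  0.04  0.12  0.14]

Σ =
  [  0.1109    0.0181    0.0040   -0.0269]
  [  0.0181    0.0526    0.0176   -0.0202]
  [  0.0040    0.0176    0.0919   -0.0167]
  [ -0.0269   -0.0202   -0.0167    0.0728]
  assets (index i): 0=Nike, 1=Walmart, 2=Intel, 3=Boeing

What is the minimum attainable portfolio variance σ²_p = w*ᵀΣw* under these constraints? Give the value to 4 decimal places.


g=Σ⁻¹μ = [2.0537  0.7530  1.6670  3.2733]
h=Σ⁻¹𝟙 = [11.5362  21.5163  11.0760  26.5099]
a=μᵀg=1.017005  b=𝟙ᵀg=7.746959  c=𝟙ᵀh=70.638458  D=ac−b²=11.824287
λ₁=(c·0.145−b)/D = (70.638458·0.145−7.746959)/11.824287 = 0.211059
λ₂=(a−b·0.145)/D = (1.017005−7.746959·0.145)/11.824287 = -0.008990
w* = 0.211059·g + -0.008990·h:
  w_0 = 0.211059·2.0537 + -0.008990·11.5362 = 0.3297  (Nike)
  w_1 = 0.211059·0.7530 + -0.008990·21.5163 = -0.0345  (Walmart)
  w_2 = 0.211059·1.6670 + -0.008990·11.0760 = 0.2523  (Intel)
  w_3 = 0.211059·3.2733 + -0.008990·26.5099 = 0.4525  (Boeing)
Σw_i=1.0000  μᵀw=0.1450
σ²=wᵀΣw=λ₁·μ_p+λ₂ = 0.211059·0.145 + -0.008990 = 0.021613 ≈ 0.0216

0.0216


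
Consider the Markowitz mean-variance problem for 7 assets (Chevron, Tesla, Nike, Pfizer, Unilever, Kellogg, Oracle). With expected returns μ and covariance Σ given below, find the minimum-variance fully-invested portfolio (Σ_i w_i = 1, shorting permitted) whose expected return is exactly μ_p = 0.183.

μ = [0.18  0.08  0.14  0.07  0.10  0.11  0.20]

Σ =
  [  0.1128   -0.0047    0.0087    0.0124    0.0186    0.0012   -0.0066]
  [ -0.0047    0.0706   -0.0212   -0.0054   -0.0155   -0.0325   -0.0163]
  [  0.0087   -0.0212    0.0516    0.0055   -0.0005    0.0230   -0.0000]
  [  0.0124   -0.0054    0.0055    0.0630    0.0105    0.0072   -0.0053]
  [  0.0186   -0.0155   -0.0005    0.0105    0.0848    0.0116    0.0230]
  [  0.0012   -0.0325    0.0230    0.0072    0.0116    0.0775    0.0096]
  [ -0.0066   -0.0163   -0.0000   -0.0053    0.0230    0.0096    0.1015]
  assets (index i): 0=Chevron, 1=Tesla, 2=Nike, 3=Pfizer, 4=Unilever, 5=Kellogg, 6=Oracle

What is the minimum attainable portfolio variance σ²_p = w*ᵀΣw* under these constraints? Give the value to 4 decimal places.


0.0319

u=Σ⁻¹μ = [1.4406  3.6345  3.2130  0.7914  0.5878  1.5072  2.4134]
v=Σ⁻¹𝟙 = [5.9774  35.4607  24.4308  13.2141  9.7675  16.1451  12.8852]
a=μᵀu=1.762534  b=𝟙ᵀu=13.587858  c=𝟙ᵀv=117.880919  D=ac−b²=23.139230
λ₁=(c·0.183−b)/D = (117.880919·0.183−13.587858)/23.139230 = 0.345057
λ₂=(a−b·0.183)/D = (1.762534−13.587858·0.183)/23.139230 = -0.031291
w* = 0.345057·u + -0.031291·v:
  w_0 = 0.345057·1.4406 + -0.031291·5.9774 = 0.3101  (Chevron)
  w_1 = 0.345057·3.6345 + -0.031291·35.4607 = 0.1445  (Tesla)
  w_2 = 0.345057·3.2130 + -0.031291·24.4308 = 0.3442  (Nike)
  w_3 = 0.345057·0.7914 + -0.031291·13.2141 = -0.1404  (Pfizer)
  w_4 = 0.345057·0.5878 + -0.031291·9.7675 = -0.1028  (Unilever)
  w_5 = 0.345057·1.5072 + -0.031291·16.1451 = 0.0149  (Kellogg)
  w_6 = 0.345057·2.4134 + -0.031291·12.8852 = 0.4296  (Oracle)
Σw_i=1.0000  μᵀw=0.1830
σ²=wᵀΣw=λ₁·μ_p+λ₂ = 0.345057·0.183 + -0.031291 = 0.031855 ≈ 0.0319
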